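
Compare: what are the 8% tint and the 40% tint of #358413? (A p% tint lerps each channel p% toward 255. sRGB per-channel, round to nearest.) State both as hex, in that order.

#458E26, #86B571

#358413 is rgb(53, 132, 19).
8% tint:
  R: 53 + 0.08×(255−53) = 53 + 16.16 = 69.16 → 69
  G: 132 + 9.84 = 141.84 → 142
  B: 19 + 18.88 = 37.88 → 38
  → #458E26
40% tint:
  R: 53 + 80.8 = 133.8 → 134
  G: 132 + 0.4×(255−132) = 132 + 49.2 = 181.2 → 181
  B: 19 + 94.4 = 113.4 → 113
  → #86B571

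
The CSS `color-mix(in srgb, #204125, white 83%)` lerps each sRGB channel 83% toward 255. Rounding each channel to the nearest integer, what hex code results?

#D9DFDA

#204125 is rgb(32, 65, 37).
An 83% tint moves each channel 83% toward 255:
  R: 32 + 0.83×(255−32) = 32 + 185.09 = 217.09 → 217
  G: 65 + 157.7 = 222.7 → 223
  B: 37 + 180.94 = 217.94 → 218
rgb(217, 223, 218) = #D9DFDA.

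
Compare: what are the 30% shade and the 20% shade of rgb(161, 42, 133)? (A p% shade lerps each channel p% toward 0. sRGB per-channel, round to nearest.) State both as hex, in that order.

30% shade:
  R: 161 + 0.3×(0−161) = 161 − 48.3 = 112.7 → 113
  G: 42 + 0.3×(0−42) = 42 − 12.6 = 29.4 → 29
  B: 133 + 0.3×(0−133) = 133 − 39.9 = 93.1 → 93
  → #711D5D
20% shade:
  R: 161 − 32.2 = 128.8 → 129
  G: 42 − 8.4 = 33.6 → 34
  B: 133 + 0.2×(0−133) = 133 − 26.6 = 106.4 → 106
  → #81226A

#711D5D, #81226A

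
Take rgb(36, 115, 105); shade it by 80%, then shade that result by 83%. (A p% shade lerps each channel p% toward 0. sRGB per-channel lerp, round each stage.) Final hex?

Per channel, c → c + 0.8(0 − c):
  R: 36 + 0.8×(0−36) = 36 − 28.8 = 7.2 → 7
  G: 115 + 0.8×(0−115) = 115 − 92 = 23 → 23
  B: 105 + 0.8×(0−105) = 105 − 84 = 21 → 21
After the shade: rgb(7, 23, 21) = #071715.
Lerp each channel 83% toward 0:
  R: 7 − 5.81 = 1.19 → 1
  G: 23 − 19.09 = 3.91 → 4
  B: 21 + 0.83×(0−21) = 21 − 17.43 = 3.57 → 4
rgb(1, 4, 4) = #010404.

#010404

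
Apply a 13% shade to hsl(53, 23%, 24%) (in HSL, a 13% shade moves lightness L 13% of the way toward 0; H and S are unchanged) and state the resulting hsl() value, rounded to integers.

L moves 13% from 24 toward 0: 24 − 3.12 = 20.88 → 21.
H and S are unchanged.

hsl(53, 23%, 21%)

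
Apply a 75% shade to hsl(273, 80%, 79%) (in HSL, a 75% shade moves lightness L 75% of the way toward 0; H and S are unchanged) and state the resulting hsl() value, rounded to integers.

L moves 75% from 79 toward 0: 79 − 59.25 = 19.75 → 20.
H and S are unchanged.

hsl(273, 80%, 20%)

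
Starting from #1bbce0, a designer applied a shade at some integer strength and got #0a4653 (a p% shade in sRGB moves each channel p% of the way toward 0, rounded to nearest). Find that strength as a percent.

63%

#1bbce0 is rgb(27, 188, 224); #0a4653 is rgb(10, 70, 83).
On the B channel (widest range): 83 ≈ 224 + (p/100)(0 − 224), so p ≈ 100×(83 − 224)/(0 − 224) = -14100/-224 = 62.95.
p = 63 reproduces all three channels after rounding.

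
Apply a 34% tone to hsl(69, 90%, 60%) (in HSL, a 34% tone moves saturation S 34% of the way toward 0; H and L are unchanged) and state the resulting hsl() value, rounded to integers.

S moves 34% from 90 toward 0: 90 − 30.6 = 59.4 → 59.
H and L are unchanged.

hsl(69, 59%, 60%)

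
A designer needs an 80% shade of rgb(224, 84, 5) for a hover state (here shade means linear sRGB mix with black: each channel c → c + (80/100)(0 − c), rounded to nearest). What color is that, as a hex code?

#2D1101

Per channel, c → c + 0.8(0 − c):
  R: 224 + 0.8×(0−224) = 224 − 179.2 = 44.8 → 45
  G: 84 − 67.2 = 16.8 → 17
  B: 5 − 4 = 1 → 1
rgb(45, 17, 1) = #2D1101.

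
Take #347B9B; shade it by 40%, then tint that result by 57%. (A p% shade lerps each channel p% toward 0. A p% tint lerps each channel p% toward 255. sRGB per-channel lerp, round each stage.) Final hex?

#9FB1B9

#347B9B is rgb(52, 123, 155).
Per channel, c → c + 0.4(0 − c):
  R: 52 − 20.8 = 31.2 → 31
  G: 123 − 49.2 = 73.8 → 74
  B: 155 + 0.4×(0−155) = 155 − 62 = 93 → 93
After the shade: rgb(31, 74, 93) = #1F4A5D.
Lerp each channel 57% toward 255:
  R: 31 + 127.68 = 158.68 → 159
  G: 74 + 103.17 = 177.17 → 177
  B: 93 + 0.57×(255−93) = 93 + 92.34 = 185.34 → 185
rgb(159, 177, 185) = #9FB1B9.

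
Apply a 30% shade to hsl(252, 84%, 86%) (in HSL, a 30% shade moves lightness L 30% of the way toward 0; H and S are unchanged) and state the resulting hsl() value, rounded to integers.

L moves 30% from 86 toward 0: 86 − 25.8 = 60.2 → 60.
H and S are unchanged.

hsl(252, 84%, 60%)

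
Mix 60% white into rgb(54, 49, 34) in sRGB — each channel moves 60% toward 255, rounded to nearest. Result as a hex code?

#AFADA7

A 60% tint moves each channel 60% toward 255:
  R: 54 + 0.6×(255−54) = 54 + 120.6 = 174.6 → 175
  G: 49 + 0.6×(255−49) = 49 + 123.6 = 172.6 → 173
  B: 34 + 132.6 = 166.6 → 167
rgb(175, 173, 167) = #AFADA7.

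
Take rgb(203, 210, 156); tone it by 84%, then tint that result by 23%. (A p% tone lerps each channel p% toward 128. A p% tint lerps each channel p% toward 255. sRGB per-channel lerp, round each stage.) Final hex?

#A6A7A0

Lerp each channel 84% toward 128:
  R: 203 + 0.84×(128−203) = 203 − 63 = 140 → 140
  G: 210 + 0.84×(128−210) = 210 − 68.88 = 141.12 → 141
  B: 156 + 0.84×(128−156) = 156 − 23.52 = 132.48 → 132
After the tone: rgb(140, 141, 132) = #8C8D84.
Lerp each channel 23% toward 255:
  R: 140 + 0.23×(255−140) = 140 + 26.45 = 166.45 → 166
  G: 141 + 0.23×(255−141) = 141 + 26.22 = 167.22 → 167
  B: 132 + 0.23×(255−132) = 132 + 28.29 = 160.29 → 160
rgb(166, 167, 160) = #A6A7A0.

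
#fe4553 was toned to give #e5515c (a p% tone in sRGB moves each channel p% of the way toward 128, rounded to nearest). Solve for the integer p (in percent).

20%

#fe4553 is rgb(254, 69, 83); #e5515c is rgb(229, 81, 92).
On the R channel (widest range): 229 ≈ 254 + (p/100)(128 − 254), so p ≈ 100×(229 − 254)/(128 − 254) = -2500/-126 = 19.84.
p = 20 reproduces all three channels after rounding.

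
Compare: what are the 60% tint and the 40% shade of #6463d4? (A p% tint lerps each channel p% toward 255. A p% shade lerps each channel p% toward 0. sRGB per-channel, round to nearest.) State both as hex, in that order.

#c1c1ee, #3c3b7f

#6463d4 is rgb(100, 99, 212).
60% tint:
  R: 100 + 0.6×(255−100) = 100 + 93 = 193 → 193
  G: 99 + 0.6×(255−99) = 99 + 93.6 = 192.6 → 193
  B: 212 + 25.8 = 237.8 → 238
  → #c1c1ee
40% shade:
  R: 100 − 40 = 60 → 60
  G: 99 + 0.4×(0−99) = 99 − 39.6 = 59.4 → 59
  B: 212 − 84.8 = 127.2 → 127
  → #3c3b7f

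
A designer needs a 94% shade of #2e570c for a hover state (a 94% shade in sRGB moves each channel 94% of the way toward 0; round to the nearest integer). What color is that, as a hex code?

#030501

#2e570c is rgb(46, 87, 12).
A 94% shade moves each channel 94% toward 0:
  R: 46 + 0.94×(0−46) = 46 − 43.24 = 2.76 → 3
  G: 87 − 81.78 = 5.22 → 5
  B: 12 + 0.94×(0−12) = 12 − 11.28 = 0.72 → 1
rgb(3, 5, 1) = #030501.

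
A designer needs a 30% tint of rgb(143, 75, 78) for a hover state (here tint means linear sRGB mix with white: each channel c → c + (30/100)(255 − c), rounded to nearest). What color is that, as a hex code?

Per channel, c → c + 0.3(255 − c):
  R: 143 + 0.3×(255−143) = 143 + 33.6 = 176.6 → 177
  G: 75 + 0.3×(255−75) = 75 + 54 = 129 → 129
  B: 78 + 53.1 = 131.1 → 131
rgb(177, 129, 131) = #b18183.

#b18183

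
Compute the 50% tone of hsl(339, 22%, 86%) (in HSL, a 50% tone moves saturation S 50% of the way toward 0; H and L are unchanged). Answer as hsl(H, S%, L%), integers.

hsl(339, 11%, 86%)

S moves 50% from 22 toward 0: 22 − 11 = 11 → 11.
H and L are unchanged.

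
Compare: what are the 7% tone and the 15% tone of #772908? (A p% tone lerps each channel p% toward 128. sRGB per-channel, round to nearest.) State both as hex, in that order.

#772908 is rgb(119, 41, 8).
7% tone:
  R: 119 + 0.63 = 119.63 → 120
  G: 41 + 6.09 = 47.09 → 47
  B: 8 + 8.4 = 16.4 → 16
  → #782f10
15% tone:
  R: 119 + 0.15×(128−119) = 119 + 1.35 = 120.35 → 120
  G: 41 + 0.15×(128−41) = 41 + 13.05 = 54.05 → 54
  B: 8 + 18 = 26 → 26
  → #78361a

#782f10, #78361a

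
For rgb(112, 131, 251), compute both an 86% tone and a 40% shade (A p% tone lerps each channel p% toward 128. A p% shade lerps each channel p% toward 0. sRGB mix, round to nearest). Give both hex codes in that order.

#7e8091, #434f97

86% tone:
  R: 112 + 0.86×(128−112) = 112 + 13.76 = 125.76 → 126
  G: 131 + 0.86×(128−131) = 131 − 2.58 = 128.42 → 128
  B: 251 − 105.78 = 145.22 → 145
  → #7e8091
40% shade:
  R: 112 + 0.4×(0−112) = 112 − 44.8 = 67.2 → 67
  G: 131 + 0.4×(0−131) = 131 − 52.4 = 78.6 → 79
  B: 251 + 0.4×(0−251) = 251 − 100.4 = 150.6 → 151
  → #434f97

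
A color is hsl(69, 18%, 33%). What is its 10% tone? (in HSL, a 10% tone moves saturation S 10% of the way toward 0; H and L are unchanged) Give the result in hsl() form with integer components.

S moves 10% from 18 toward 0: 18 − 1.8 = 16.2 → 16.
H and L are unchanged.

hsl(69, 16%, 33%)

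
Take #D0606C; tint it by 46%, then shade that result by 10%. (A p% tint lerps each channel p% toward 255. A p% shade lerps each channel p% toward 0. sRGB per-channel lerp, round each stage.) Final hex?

#D0606C is rgb(208, 96, 108).
A 46% tint moves each channel 46% toward 255:
  R: 208 + 21.62 = 229.62 → 230
  G: 96 + 0.46×(255−96) = 96 + 73.14 = 169.14 → 169
  B: 108 + 0.46×(255−108) = 108 + 67.62 = 175.62 → 176
After the tint: rgb(230, 169, 176) = #E6A9B0.
Lerp each channel 10% toward 0:
  R: 230 + 0.1×(0−230) = 230 − 23 = 207 → 207
  G: 169 + 0.1×(0−169) = 169 − 16.9 = 152.1 → 152
  B: 176 − 17.6 = 158.4 → 158
rgb(207, 152, 158) = #CF989E.

#CF989E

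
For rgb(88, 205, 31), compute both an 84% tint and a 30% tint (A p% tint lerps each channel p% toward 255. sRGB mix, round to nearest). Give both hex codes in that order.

#E4F7DB, #8ADC62

84% tint:
  R: 88 + 0.84×(255−88) = 88 + 140.28 = 228.28 → 228
  G: 205 + 0.84×(255−205) = 205 + 42 = 247 → 247
  B: 31 + 0.84×(255−31) = 31 + 188.16 = 219.16 → 219
  → #E4F7DB
30% tint:
  R: 88 + 50.1 = 138.1 → 138
  G: 205 + 0.3×(255−205) = 205 + 15 = 220 → 220
  B: 31 + 67.2 = 98.2 → 98
  → #8ADC62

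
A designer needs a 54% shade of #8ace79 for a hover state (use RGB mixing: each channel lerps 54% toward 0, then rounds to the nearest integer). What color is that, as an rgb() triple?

#8ace79 is rgb(138, 206, 121).
Lerp each channel 54% toward 0:
  R: 138 + 0.54×(0−138) = 138 − 74.52 = 63.48 → 63
  G: 206 − 111.24 = 94.76 → 95
  B: 121 − 65.34 = 55.66 → 56

rgb(63, 95, 56)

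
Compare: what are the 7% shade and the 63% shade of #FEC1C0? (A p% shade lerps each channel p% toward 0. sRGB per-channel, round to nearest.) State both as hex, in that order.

#ECB3B3, #5E4747

#FEC1C0 is rgb(254, 193, 192).
7% shade:
  R: 254 − 17.78 = 236.22 → 236
  G: 193 − 13.51 = 179.49 → 179
  B: 192 − 13.44 = 178.56 → 179
  → #ECB3B3
63% shade:
  R: 254 + 0.63×(0−254) = 254 − 160.02 = 93.98 → 94
  G: 193 + 0.63×(0−193) = 193 − 121.59 = 71.41 → 71
  B: 192 + 0.63×(0−192) = 192 − 120.96 = 71.04 → 71
  → #5E4747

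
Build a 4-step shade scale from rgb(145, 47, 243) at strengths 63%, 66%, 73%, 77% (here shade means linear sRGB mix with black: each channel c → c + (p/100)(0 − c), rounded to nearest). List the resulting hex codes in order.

63%: (145 − 91.35 = 53.65→54, 47 − 29.61 = 17.39→17, 243 − 153.09 = 89.91→90) → #36115a
66%: (145 − 95.7 = 49.3→49, 47 − 31.02 = 15.98→16, 243 − 160.38 = 82.62→83) → #311053
73%: (145 − 105.85 = 39.15→39, 47 − 34.31 = 12.69→13, 243 − 177.39 = 65.61→66) → #270d42
77%: (145 − 111.65 = 33.35→33, 47 − 36.19 = 10.81→11, 243 − 187.11 = 55.89→56) → #210b38

#36115a, #311053, #270d42, #210b38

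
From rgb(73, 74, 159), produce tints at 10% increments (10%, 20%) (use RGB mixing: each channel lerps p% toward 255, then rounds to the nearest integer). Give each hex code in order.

10%: (73 + 18.2 = 91.2→91, 74 + 18.1 = 92.1→92, 159 + 9.6 = 168.6→169) → #5b5ca9
20%: (73 + 36.4 = 109.4→109, 74 + 36.2 = 110.2→110, 159 + 19.2 = 178.2→178) → #6d6eb2

#5b5ca9, #6d6eb2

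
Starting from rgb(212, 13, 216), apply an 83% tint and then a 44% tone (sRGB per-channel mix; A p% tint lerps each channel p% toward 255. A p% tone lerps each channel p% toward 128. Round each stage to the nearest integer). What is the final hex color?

#C3B0C3

Per channel, c → c + 0.83(255 − c):
  R: 212 + 0.83×(255−212) = 212 + 35.69 = 247.69 → 248
  G: 13 + 200.86 = 213.86 → 214
  B: 216 + 0.83×(255−216) = 216 + 32.37 = 248.37 → 248
After the tint: rgb(248, 214, 248) = #F8D6F8.
Lerp each channel 44% toward 128:
  R: 248 − 52.8 = 195.2 → 195
  G: 214 − 37.84 = 176.16 → 176
  B: 248 + 0.44×(128−248) = 248 − 52.8 = 195.2 → 195
rgb(195, 176, 195) = #C3B0C3.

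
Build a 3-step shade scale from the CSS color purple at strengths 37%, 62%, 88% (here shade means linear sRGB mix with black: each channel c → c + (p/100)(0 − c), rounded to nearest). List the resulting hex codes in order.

CSS purple is rgb(128, 0, 128).
37%: (128 − 47.36 = 80.64→81, 0→0, 128 − 47.36 = 80.64→81) → #510051
62%: (128 − 79.36 = 48.64→49, 0→0, 128 − 79.36 = 48.64→49) → #310031
88%: (128 − 112.64 = 15.36→15, 0→0, 128 − 112.64 = 15.36→15) → #0f000f

#510051, #310031, #0f000f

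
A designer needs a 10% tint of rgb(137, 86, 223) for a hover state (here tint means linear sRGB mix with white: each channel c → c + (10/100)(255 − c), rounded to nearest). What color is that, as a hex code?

#9567E2

Per channel, c → c + 0.1(255 − c):
  R: 137 + 11.8 = 148.8 → 149
  G: 86 + 0.1×(255−86) = 86 + 16.9 = 102.9 → 103
  B: 223 + 3.2 = 226.2 → 226
rgb(149, 103, 226) = #9567E2.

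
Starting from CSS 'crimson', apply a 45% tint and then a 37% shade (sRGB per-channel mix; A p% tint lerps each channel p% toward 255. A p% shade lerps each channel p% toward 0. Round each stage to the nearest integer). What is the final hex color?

CSS crimson is rgb(220, 20, 60).
A 45% tint moves each channel 45% toward 255:
  R: 220 + 0.45×(255−220) = 220 + 15.75 = 235.75 → 236
  G: 20 + 0.45×(255−20) = 20 + 105.75 = 125.75 → 126
  B: 60 + 0.45×(255−60) = 60 + 87.75 = 147.75 → 148
After the tint: rgb(236, 126, 148) = #EC7E94.
Per channel, c → c + 0.37(0 − c):
  R: 236 − 87.32 = 148.68 → 149
  G: 126 + 0.37×(0−126) = 126 − 46.62 = 79.38 → 79
  B: 148 − 54.76 = 93.24 → 93
rgb(149, 79, 93) = #954F5D.

#954F5D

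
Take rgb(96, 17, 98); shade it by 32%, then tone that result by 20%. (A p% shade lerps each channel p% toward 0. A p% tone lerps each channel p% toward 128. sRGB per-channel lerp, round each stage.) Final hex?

#4e234f

A 32% shade moves each channel 32% toward 0:
  R: 96 + 0.32×(0−96) = 96 − 30.72 = 65.28 → 65
  G: 17 + 0.32×(0−17) = 17 − 5.44 = 11.56 → 12
  B: 98 − 31.36 = 66.64 → 67
After the shade: rgb(65, 12, 67) = #410c43.
Per channel, c → c + 0.2(128 − c):
  R: 65 + 0.2×(128−65) = 65 + 12.6 = 77.6 → 78
  G: 12 + 0.2×(128−12) = 12 + 23.2 = 35.2 → 35
  B: 67 + 12.2 = 79.2 → 79
rgb(78, 35, 79) = #4e234f.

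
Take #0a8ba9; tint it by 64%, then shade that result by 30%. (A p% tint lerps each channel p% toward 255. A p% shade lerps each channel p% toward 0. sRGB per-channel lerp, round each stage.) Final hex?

#75959d

#0a8ba9 is rgb(10, 139, 169).
A 64% tint moves each channel 64% toward 255:
  R: 10 + 0.64×(255−10) = 10 + 156.8 = 166.8 → 167
  G: 139 + 74.24 = 213.24 → 213
  B: 169 + 55.04 = 224.04 → 224
After the tint: rgb(167, 213, 224) = #a7d5e0.
Lerp each channel 30% toward 0:
  R: 167 + 0.3×(0−167) = 167 − 50.1 = 116.9 → 117
  G: 213 + 0.3×(0−213) = 213 − 63.9 = 149.1 → 149
  B: 224 + 0.3×(0−224) = 224 − 67.2 = 156.8 → 157
rgb(117, 149, 157) = #75959d.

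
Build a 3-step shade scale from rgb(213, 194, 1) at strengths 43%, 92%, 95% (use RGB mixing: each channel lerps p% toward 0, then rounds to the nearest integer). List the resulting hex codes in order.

#796F01, #111000, #0B0A00

43%: (213 − 91.59 = 121.41→121, 194 − 83.42 = 110.58→111, 1→1) → #796F01
92%: (213 − 195.96 = 17.04→17, 194 − 178.48 = 15.52→16, 1 − 0.92 = 0.08→0) → #111000
95%: (213 − 202.35 = 10.65→11, 194 − 184.3 = 9.7→10, 1 − 0.95 = 0.05→0) → #0B0A00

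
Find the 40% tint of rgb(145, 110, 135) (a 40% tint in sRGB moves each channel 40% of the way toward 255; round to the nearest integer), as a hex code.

#BDA8B7

Per channel, c → c + 0.4(255 − c):
  R: 145 + 0.4×(255−145) = 145 + 44 = 189 → 189
  G: 110 + 0.4×(255−110) = 110 + 58 = 168 → 168
  B: 135 + 48 = 183 → 183
rgb(189, 168, 183) = #BDA8B7.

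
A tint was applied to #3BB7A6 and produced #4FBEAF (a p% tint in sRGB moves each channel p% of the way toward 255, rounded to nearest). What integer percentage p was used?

#3BB7A6 is rgb(59, 183, 166); #4FBEAF is rgb(79, 190, 175).
On the R channel (widest range): 79 ≈ 59 + (p/100)(255 − 59), so p ≈ 100×(79 − 59)/(255 − 59) = 2000/196 = 10.20.
p = 10 reproduces all three channels after rounding.

10%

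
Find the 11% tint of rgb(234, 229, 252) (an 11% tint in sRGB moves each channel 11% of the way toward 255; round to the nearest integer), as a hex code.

An 11% tint moves each channel 11% toward 255:
  R: 234 + 0.11×(255−234) = 234 + 2.31 = 236.31 → 236
  G: 229 + 0.11×(255−229) = 229 + 2.86 = 231.86 → 232
  B: 252 + 0.33 = 252.33 → 252
rgb(236, 232, 252) = #ECE8FC.

#ECE8FC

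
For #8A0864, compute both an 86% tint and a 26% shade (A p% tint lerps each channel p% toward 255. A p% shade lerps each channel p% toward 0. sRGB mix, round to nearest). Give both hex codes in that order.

#8A0864 is rgb(138, 8, 100).
86% tint:
  R: 138 + 100.62 = 238.62 → 239
  G: 8 + 0.86×(255−8) = 8 + 212.42 = 220.42 → 220
  B: 100 + 0.86×(255−100) = 100 + 133.3 = 233.3 → 233
  → #EFDCE9
26% shade:
  R: 138 + 0.26×(0−138) = 138 − 35.88 = 102.12 → 102
  G: 8 + 0.26×(0−8) = 8 − 2.08 = 5.92 → 6
  B: 100 + 0.26×(0−100) = 100 − 26 = 74 → 74
  → #66064A

#EFDCE9, #66064A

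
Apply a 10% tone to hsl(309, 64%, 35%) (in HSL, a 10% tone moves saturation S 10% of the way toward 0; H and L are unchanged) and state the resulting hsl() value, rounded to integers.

hsl(309, 58%, 35%)

S moves 10% from 64 toward 0: 64 − 6.4 = 57.6 → 58.
H and L are unchanged.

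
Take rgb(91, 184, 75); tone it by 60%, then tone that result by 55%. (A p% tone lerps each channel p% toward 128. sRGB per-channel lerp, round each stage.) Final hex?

A 60% tone moves each channel 60% toward 128:
  R: 91 + 0.6×(128−91) = 91 + 22.2 = 113.2 → 113
  G: 184 + 0.6×(128−184) = 184 − 33.6 = 150.4 → 150
  B: 75 + 31.8 = 106.8 → 107
After the tone: rgb(113, 150, 107) = #71966B.
Per channel, c → c + 0.55(128 − c):
  R: 113 + 0.55×(128−113) = 113 + 8.25 = 121.25 → 121
  G: 150 − 12.1 = 137.9 → 138
  B: 107 + 0.55×(128−107) = 107 + 11.55 = 118.55 → 119
rgb(121, 138, 119) = #798A77.

#798A77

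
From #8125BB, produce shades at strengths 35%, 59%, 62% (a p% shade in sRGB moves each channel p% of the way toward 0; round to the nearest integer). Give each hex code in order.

#54187A, #350F4D, #310E47

#8125BB is rgb(129, 37, 187).
35%: (129 − 45.15 = 83.85→84, 37 − 12.95 = 24.05→24, 187 − 65.45 = 121.55→122) → #54187A
59%: (129 − 76.11 = 52.89→53, 37 − 21.83 = 15.17→15, 187 − 110.33 = 76.67→77) → #350F4D
62%: (129 − 79.98 = 49.02→49, 37 − 22.94 = 14.06→14, 187 − 115.94 = 71.06→71) → #310E47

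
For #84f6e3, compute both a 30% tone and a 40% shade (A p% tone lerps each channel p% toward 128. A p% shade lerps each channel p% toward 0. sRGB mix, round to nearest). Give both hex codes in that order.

#84f6e3 is rgb(132, 246, 227).
30% tone:
  R: 132 − 1.2 = 130.8 → 131
  G: 246 + 0.3×(128−246) = 246 − 35.4 = 210.6 → 211
  B: 227 + 0.3×(128−227) = 227 − 29.7 = 197.3 → 197
  → #83d3c5
40% shade:
  R: 132 + 0.4×(0−132) = 132 − 52.8 = 79.2 → 79
  G: 246 + 0.4×(0−246) = 246 − 98.4 = 147.6 → 148
  B: 227 − 90.8 = 136.2 → 136
  → #4f9488

#83d3c5, #4f9488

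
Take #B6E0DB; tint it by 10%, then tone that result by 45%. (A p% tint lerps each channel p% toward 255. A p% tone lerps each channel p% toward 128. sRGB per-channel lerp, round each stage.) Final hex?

#B6E0DB is rgb(182, 224, 219).
A 10% tint moves each channel 10% toward 255:
  R: 182 + 0.1×(255−182) = 182 + 7.3 = 189.3 → 189
  G: 224 + 3.1 = 227.1 → 227
  B: 219 + 3.6 = 222.6 → 223
After the tint: rgb(189, 227, 223) = #BDE3DF.
Per channel, c → c + 0.45(128 − c):
  R: 189 − 27.45 = 161.55 → 162
  G: 227 + 0.45×(128−227) = 227 − 44.55 = 182.45 → 182
  B: 223 − 42.75 = 180.25 → 180
rgb(162, 182, 180) = #A2B6B4.

#A2B6B4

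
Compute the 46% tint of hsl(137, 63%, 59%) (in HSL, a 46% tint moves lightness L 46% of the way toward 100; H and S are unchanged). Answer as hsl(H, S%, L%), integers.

hsl(137, 63%, 78%)

L moves 46% from 59 toward 100: 59 + 18.86 = 77.86 → 78.
H and S are unchanged.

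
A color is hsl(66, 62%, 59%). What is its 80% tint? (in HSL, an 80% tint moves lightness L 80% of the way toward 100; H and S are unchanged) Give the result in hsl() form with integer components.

L moves 80% from 59 toward 100: 59 + 32.8 = 91.8 → 92.
H and S are unchanged.

hsl(66, 62%, 92%)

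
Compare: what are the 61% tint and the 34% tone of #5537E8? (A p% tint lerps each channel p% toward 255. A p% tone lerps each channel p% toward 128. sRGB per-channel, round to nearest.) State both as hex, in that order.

#BDB1F6, #6450C5

#5537E8 is rgb(85, 55, 232).
61% tint:
  R: 85 + 103.7 = 188.7 → 189
  G: 55 + 122 = 177 → 177
  B: 232 + 14.03 = 246.03 → 246
  → #BDB1F6
34% tone:
  R: 85 + 0.34×(128−85) = 85 + 14.62 = 99.62 → 100
  G: 55 + 24.82 = 79.82 → 80
  B: 232 − 35.36 = 196.64 → 197
  → #6450C5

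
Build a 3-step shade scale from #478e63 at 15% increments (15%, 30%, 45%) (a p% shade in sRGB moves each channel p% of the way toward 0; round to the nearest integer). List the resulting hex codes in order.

#478e63 is rgb(71, 142, 99).
15%: (71 − 10.65 = 60.35→60, 142 − 21.3 = 120.7→121, 99 − 14.85 = 84.15→84) → #3c7954
30%: (71 − 21.3 = 49.7→50, 142 − 42.6 = 99.4→99, 99 − 29.7 = 69.3→69) → #326345
45%: (71 − 31.95 = 39.05→39, 142 − 63.9 = 78.1→78, 99 − 44.55 = 54.45→54) → #274e36

#3c7954, #326345, #274e36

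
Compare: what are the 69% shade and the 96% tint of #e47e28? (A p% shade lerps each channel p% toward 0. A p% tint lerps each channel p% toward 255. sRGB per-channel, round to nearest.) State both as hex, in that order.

#e47e28 is rgb(228, 126, 40).
69% shade:
  R: 228 + 0.69×(0−228) = 228 − 157.32 = 70.68 → 71
  G: 126 + 0.69×(0−126) = 126 − 86.94 = 39.06 → 39
  B: 40 − 27.6 = 12.4 → 12
  → #47270c
96% tint:
  R: 228 + 0.96×(255−228) = 228 + 25.92 = 253.92 → 254
  G: 126 + 123.84 = 249.84 → 250
  B: 40 + 0.96×(255−40) = 40 + 206.4 = 246.4 → 246
  → #fefaf6

#47270c, #fefaf6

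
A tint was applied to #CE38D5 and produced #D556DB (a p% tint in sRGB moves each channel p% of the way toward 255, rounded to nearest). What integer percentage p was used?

15%

#CE38D5 is rgb(206, 56, 213); #D556DB is rgb(213, 86, 219).
On the G channel (widest range): 86 ≈ 56 + (p/100)(255 − 56), so p ≈ 100×(86 − 56)/(255 − 56) = 3000/199 = 15.08.
p = 15 reproduces all three channels after rounding.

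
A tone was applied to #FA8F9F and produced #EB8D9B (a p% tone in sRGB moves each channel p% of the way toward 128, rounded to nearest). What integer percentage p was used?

#FA8F9F is rgb(250, 143, 159); #EB8D9B is rgb(235, 141, 155).
On the R channel (widest range): 235 ≈ 250 + (p/100)(128 − 250), so p ≈ 100×(235 − 250)/(128 − 250) = -1500/-122 = 12.30.
p = 12 reproduces all three channels after rounding.

12%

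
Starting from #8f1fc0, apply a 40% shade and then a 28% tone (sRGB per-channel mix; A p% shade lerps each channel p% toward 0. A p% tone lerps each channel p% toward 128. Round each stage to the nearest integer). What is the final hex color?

#623277

#8f1fc0 is rgb(143, 31, 192).
Lerp each channel 40% toward 0:
  R: 143 + 0.4×(0−143) = 143 − 57.2 = 85.8 → 86
  G: 31 − 12.4 = 18.6 → 19
  B: 192 − 76.8 = 115.2 → 115
After the shade: rgb(86, 19, 115) = #561373.
Lerp each channel 28% toward 128:
  R: 86 + 0.28×(128−86) = 86 + 11.76 = 97.76 → 98
  G: 19 + 30.52 = 49.52 → 50
  B: 115 + 0.28×(128−115) = 115 + 3.64 = 118.64 → 119
rgb(98, 50, 119) = #623277.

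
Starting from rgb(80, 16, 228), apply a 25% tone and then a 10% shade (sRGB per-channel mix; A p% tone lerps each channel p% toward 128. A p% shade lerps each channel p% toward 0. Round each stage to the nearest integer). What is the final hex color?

A 25% tone moves each channel 25% toward 128:
  R: 80 + 0.25×(128−80) = 80 + 12 = 92 → 92
  G: 16 + 0.25×(128−16) = 16 + 28 = 44 → 44
  B: 228 + 0.25×(128−228) = 228 − 25 = 203 → 203
After the tone: rgb(92, 44, 203) = #5C2CCB.
A 10% shade moves each channel 10% toward 0:
  R: 92 + 0.1×(0−92) = 92 − 9.2 = 82.8 → 83
  G: 44 − 4.4 = 39.6 → 40
  B: 203 − 20.3 = 182.7 → 183
rgb(83, 40, 183) = #5328B7.

#5328B7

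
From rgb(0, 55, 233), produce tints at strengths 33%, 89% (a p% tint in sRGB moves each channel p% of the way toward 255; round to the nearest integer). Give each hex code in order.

33%: (0 + 84.15 = 84.15→84, 55 + 66 = 121→121, 233 + 7.26 = 240.26→240) → #5479f0
89%: (0 + 226.95 = 226.95→227, 55 + 178 = 233→233, 233 + 19.58 = 252.58→253) → #e3e9fd

#5479f0, #e3e9fd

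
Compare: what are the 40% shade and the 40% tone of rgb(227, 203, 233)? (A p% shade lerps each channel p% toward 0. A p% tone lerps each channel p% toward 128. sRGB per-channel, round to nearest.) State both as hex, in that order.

40% shade:
  R: 227 + 0.4×(0−227) = 227 − 90.8 = 136.2 → 136
  G: 203 + 0.4×(0−203) = 203 − 81.2 = 121.8 → 122
  B: 233 − 93.2 = 139.8 → 140
  → #887a8c
40% tone:
  R: 227 − 39.6 = 187.4 → 187
  G: 203 + 0.4×(128−203) = 203 − 30 = 173 → 173
  B: 233 − 42 = 191 → 191
  → #bbadbf

#887a8c, #bbadbf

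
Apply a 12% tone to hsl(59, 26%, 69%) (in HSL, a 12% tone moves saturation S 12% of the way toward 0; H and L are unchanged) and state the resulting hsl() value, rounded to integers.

hsl(59, 23%, 69%)

S moves 12% from 26 toward 0: 26 − 3.12 = 22.88 → 23.
H and L are unchanged.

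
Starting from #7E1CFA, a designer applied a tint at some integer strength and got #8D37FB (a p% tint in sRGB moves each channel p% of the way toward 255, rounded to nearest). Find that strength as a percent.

#7E1CFA is rgb(126, 28, 250); #8D37FB is rgb(141, 55, 251).
On the G channel (widest range): 55 ≈ 28 + (p/100)(255 − 28), so p ≈ 100×(55 − 28)/(255 − 28) = 2700/227 = 11.89.
p = 12 reproduces all three channels after rounding.

12%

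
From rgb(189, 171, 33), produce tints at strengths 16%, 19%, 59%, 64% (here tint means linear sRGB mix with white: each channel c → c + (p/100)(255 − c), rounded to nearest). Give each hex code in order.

#C8B845, #CABB4B, #E4DDA4, #E7E1AF

16%: (189 + 10.56 = 199.56→200, 171 + 13.44 = 184.44→184, 33 + 35.52 = 68.52→69) → #C8B845
19%: (189 + 12.54 = 201.54→202, 171 + 15.96 = 186.96→187, 33 + 42.18 = 75.18→75) → #CABB4B
59%: (189 + 38.94 = 227.94→228, 171 + 49.56 = 220.56→221, 33 + 130.98 = 163.98→164) → #E4DDA4
64%: (189 + 42.24 = 231.24→231, 171 + 53.76 = 224.76→225, 33 + 142.08 = 175.08→175) → #E7E1AF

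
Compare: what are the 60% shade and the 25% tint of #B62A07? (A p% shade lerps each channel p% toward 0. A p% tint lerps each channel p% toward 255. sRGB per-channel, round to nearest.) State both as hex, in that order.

#491103, #C85F45

#B62A07 is rgb(182, 42, 7).
60% shade:
  R: 182 + 0.6×(0−182) = 182 − 109.2 = 72.8 → 73
  G: 42 − 25.2 = 16.8 → 17
  B: 7 + 0.6×(0−7) = 7 − 4.2 = 2.8 → 3
  → #491103
25% tint:
  R: 182 + 0.25×(255−182) = 182 + 18.25 = 200.25 → 200
  G: 42 + 53.25 = 95.25 → 95
  B: 7 + 62 = 69 → 69
  → #C85F45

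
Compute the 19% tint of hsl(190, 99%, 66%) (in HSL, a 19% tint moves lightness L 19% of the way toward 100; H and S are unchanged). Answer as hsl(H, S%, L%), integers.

L moves 19% from 66 toward 100: 66 + 6.46 = 72.46 → 72.
H and S are unchanged.

hsl(190, 99%, 72%)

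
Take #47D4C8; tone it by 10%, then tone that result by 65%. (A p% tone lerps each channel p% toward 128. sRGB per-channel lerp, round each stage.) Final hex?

#47D4C8 is rgb(71, 212, 200).
Lerp each channel 10% toward 128:
  R: 71 + 0.1×(128−71) = 71 + 5.7 = 76.7 → 77
  G: 212 + 0.1×(128−212) = 212 − 8.4 = 203.6 → 204
  B: 200 − 7.2 = 192.8 → 193
After the tone: rgb(77, 204, 193) = #4DCCC1.
Per channel, c → c + 0.65(128 − c):
  R: 77 + 33.15 = 110.15 → 110
  G: 204 + 0.65×(128−204) = 204 − 49.4 = 154.6 → 155
  B: 193 + 0.65×(128−193) = 193 − 42.25 = 150.75 → 151
rgb(110, 155, 151) = #6E9B97.

#6E9B97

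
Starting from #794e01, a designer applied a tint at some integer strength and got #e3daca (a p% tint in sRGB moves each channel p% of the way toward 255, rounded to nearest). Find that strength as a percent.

79%

#794e01 is rgb(121, 78, 1); #e3daca is rgb(227, 218, 202).
On the B channel (widest range): 202 ≈ 1 + (p/100)(255 − 1), so p ≈ 100×(202 − 1)/(255 − 1) = 20100/254 = 79.13.
p = 79 reproduces all three channels after rounding.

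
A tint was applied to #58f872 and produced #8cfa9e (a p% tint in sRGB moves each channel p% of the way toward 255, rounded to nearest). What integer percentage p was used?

31%

#58f872 is rgb(88, 248, 114); #8cfa9e is rgb(140, 250, 158).
On the R channel (widest range): 140 ≈ 88 + (p/100)(255 − 88), so p ≈ 100×(140 − 88)/(255 − 88) = 5200/167 = 31.14.
p = 31 reproduces all three channels after rounding.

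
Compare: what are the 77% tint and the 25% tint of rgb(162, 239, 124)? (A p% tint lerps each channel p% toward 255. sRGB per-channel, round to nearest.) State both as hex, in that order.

77% tint:
  R: 162 + 0.77×(255−162) = 162 + 71.61 = 233.61 → 234
  G: 239 + 0.77×(255−239) = 239 + 12.32 = 251.32 → 251
  B: 124 + 0.77×(255−124) = 124 + 100.87 = 224.87 → 225
  → #EAFBE1
25% tint:
  R: 162 + 23.25 = 185.25 → 185
  G: 239 + 0.25×(255−239) = 239 + 4 = 243 → 243
  B: 124 + 0.25×(255−124) = 124 + 32.75 = 156.75 → 157
  → #B9F39D

#EAFBE1, #B9F39D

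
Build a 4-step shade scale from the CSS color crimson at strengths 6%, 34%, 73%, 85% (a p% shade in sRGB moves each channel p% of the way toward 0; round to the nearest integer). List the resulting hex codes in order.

CSS crimson is rgb(220, 20, 60).
6%: (220 − 13.2 = 206.8→207, 20 − 1.2 = 18.8→19, 60 − 3.6 = 56.4→56) → #CF1338
34%: (220 − 74.8 = 145.2→145, 20 − 6.8 = 13.2→13, 60 − 20.4 = 39.6→40) → #910D28
73%: (220 − 160.6 = 59.4→59, 20 − 14.6 = 5.4→5, 60 − 43.8 = 16.2→16) → #3B0510
85%: (220 − 187 = 33→33, 20 − 17 = 3→3, 60 − 51 = 9→9) → #210309

#CF1338, #910D28, #3B0510, #210309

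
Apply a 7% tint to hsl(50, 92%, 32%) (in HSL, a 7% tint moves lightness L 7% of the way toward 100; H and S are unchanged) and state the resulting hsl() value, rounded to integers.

hsl(50, 92%, 37%)

L moves 7% from 32 toward 100: 32 + 4.76 = 36.76 → 37.
H and S are unchanged.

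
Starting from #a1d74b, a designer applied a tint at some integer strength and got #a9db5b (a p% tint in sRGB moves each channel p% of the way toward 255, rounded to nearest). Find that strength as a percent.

#a1d74b is rgb(161, 215, 75); #a9db5b is rgb(169, 219, 91).
On the B channel (widest range): 91 ≈ 75 + (p/100)(255 − 75), so p ≈ 100×(91 − 75)/(255 − 75) = 1600/180 = 8.89.
p = 9 reproduces all three channels after rounding.

9%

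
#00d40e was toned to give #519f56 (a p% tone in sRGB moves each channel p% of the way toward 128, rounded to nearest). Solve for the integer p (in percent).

63%

#00d40e is rgb(0, 212, 14); #519f56 is rgb(81, 159, 86).
On the R channel (widest range): 81 ≈ 0 + (p/100)(128 − 0), so p ≈ 100×(81 − 0)/(128 − 0) = 8100/128 = 63.28.
p = 63 reproduces all three channels after rounding.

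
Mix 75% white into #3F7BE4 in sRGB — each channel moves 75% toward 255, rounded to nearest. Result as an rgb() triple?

#3F7BE4 is rgb(63, 123, 228).
A 75% tint moves each channel 75% toward 255:
  R: 63 + 144 = 207 → 207
  G: 123 + 0.75×(255−123) = 123 + 99 = 222 → 222
  B: 228 + 0.75×(255−228) = 228 + 20.25 = 248.25 → 248

rgb(207, 222, 248)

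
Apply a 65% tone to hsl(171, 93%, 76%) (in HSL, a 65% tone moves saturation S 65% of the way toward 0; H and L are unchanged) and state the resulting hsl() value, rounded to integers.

S moves 65% from 93 toward 0: 93 − 60.45 = 32.55 → 33.
H and L are unchanged.

hsl(171, 33%, 76%)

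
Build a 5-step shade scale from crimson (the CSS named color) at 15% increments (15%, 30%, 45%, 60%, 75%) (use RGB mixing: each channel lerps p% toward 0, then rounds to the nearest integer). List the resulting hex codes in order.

#bb1133, #9a0e2a, #790b21, #580818, #37050f

CSS crimson is rgb(220, 20, 60).
15%: (220 − 33 = 187→187, 20 − 3 = 17→17, 60 − 9 = 51→51) → #bb1133
30%: (220 − 66 = 154→154, 20 − 6 = 14→14, 60 − 18 = 42→42) → #9a0e2a
45%: (220 − 99 = 121→121, 20 − 9 = 11→11, 60 − 27 = 33→33) → #790b21
60%: (220 − 132 = 88→88, 20 − 12 = 8→8, 60 − 36 = 24→24) → #580818
75%: (220 − 165 = 55→55, 20 − 15 = 5→5, 60 − 45 = 15→15) → #37050f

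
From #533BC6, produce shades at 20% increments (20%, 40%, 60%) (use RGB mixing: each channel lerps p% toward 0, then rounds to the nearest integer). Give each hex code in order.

#533BC6 is rgb(83, 59, 198).
20%: (83 − 16.6 = 66.4→66, 59 − 11.8 = 47.2→47, 198 − 39.6 = 158.4→158) → #422F9E
40%: (83 − 33.2 = 49.8→50, 59 − 23.6 = 35.4→35, 198 − 79.2 = 118.8→119) → #322377
60%: (83 − 49.8 = 33.2→33, 59 − 35.4 = 23.6→24, 198 − 118.8 = 79.2→79) → #21184F

#422F9E, #322377, #21184F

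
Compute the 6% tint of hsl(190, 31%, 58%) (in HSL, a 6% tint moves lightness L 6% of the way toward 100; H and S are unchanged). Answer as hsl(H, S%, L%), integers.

L moves 6% from 58 toward 100: 58 + 2.52 = 60.52 → 61.
H and S are unchanged.

hsl(190, 31%, 61%)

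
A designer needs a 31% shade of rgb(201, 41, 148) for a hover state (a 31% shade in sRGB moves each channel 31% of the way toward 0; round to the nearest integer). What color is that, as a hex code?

#8b1c66

A 31% shade moves each channel 31% toward 0:
  R: 201 − 62.31 = 138.69 → 139
  G: 41 + 0.31×(0−41) = 41 − 12.71 = 28.29 → 28
  B: 148 − 45.88 = 102.12 → 102
rgb(139, 28, 102) = #8b1c66.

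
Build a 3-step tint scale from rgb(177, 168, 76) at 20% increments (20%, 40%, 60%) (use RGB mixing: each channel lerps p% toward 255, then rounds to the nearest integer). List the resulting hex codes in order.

20%: (177 + 15.6 = 192.6→193, 168 + 17.4 = 185.4→185, 76 + 35.8 = 111.8→112) → #C1B970
40%: (177 + 31.2 = 208.2→208, 168 + 34.8 = 202.8→203, 76 + 71.6 = 147.6→148) → #D0CB94
60%: (177 + 46.8 = 223.8→224, 168 + 52.2 = 220.2→220, 76 + 107.4 = 183.4→183) → #E0DCB7

#C1B970, #D0CB94, #E0DCB7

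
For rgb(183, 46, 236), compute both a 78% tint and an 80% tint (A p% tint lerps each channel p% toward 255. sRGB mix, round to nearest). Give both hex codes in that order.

78% tint:
  R: 183 + 0.78×(255−183) = 183 + 56.16 = 239.16 → 239
  G: 46 + 0.78×(255−46) = 46 + 163.02 = 209.02 → 209
  B: 236 + 0.78×(255−236) = 236 + 14.82 = 250.82 → 251
  → #EFD1FB
80% tint:
  R: 183 + 0.8×(255−183) = 183 + 57.6 = 240.6 → 241
  G: 46 + 167.2 = 213.2 → 213
  B: 236 + 0.8×(255−236) = 236 + 15.2 = 251.2 → 251
  → #F1D5FB

#EFD1FB, #F1D5FB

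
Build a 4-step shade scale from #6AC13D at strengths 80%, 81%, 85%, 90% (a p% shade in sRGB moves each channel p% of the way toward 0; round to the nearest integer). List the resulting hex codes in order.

#15270C, #14250C, #101D09, #0B1306

#6AC13D is rgb(106, 193, 61).
80%: (106 − 84.8 = 21.2→21, 193 − 154.4 = 38.6→39, 61 − 48.8 = 12.2→12) → #15270C
81%: (106 − 85.86 = 20.14→20, 193 − 156.33 = 36.67→37, 61 − 49.41 = 11.59→12) → #14250C
85%: (106 − 90.1 = 15.9→16, 193 − 164.05 = 28.95→29, 61 − 51.85 = 9.15→9) → #101D09
90%: (106 − 95.4 = 10.6→11, 193 − 173.7 = 19.3→19, 61 − 54.9 = 6.1→6) → #0B1306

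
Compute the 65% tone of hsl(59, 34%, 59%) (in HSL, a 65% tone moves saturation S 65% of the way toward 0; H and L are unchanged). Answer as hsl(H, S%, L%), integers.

hsl(59, 12%, 59%)

S moves 65% from 34 toward 0: 34 − 22.1 = 11.9 → 12.
H and L are unchanged.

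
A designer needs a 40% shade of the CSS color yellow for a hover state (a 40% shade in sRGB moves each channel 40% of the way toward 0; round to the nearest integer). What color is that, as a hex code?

#999900

CSS yellow is rgb(255, 255, 0).
A 40% shade moves each channel 40% toward 0:
  R: 255 + 0.4×(0−255) = 255 − 102 = 153 → 153
  G: 255 + 0.4×(0−255) = 255 − 102 = 153 → 153
  B: 0 + 0.4×(0−0) = 0 + 0 = 0 → 0
rgb(153, 153, 0) = #999900.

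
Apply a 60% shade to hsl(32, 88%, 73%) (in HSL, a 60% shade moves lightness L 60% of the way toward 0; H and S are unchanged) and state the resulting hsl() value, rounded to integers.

hsl(32, 88%, 29%)

L moves 60% from 73 toward 0: 73 − 43.8 = 29.2 → 29.
H and S are unchanged.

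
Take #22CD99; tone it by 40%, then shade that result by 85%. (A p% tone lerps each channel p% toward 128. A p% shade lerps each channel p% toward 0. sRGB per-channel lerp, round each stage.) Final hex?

#0B1A15

#22CD99 is rgb(34, 205, 153).
Lerp each channel 40% toward 128:
  R: 34 + 0.4×(128−34) = 34 + 37.6 = 71.6 → 72
  G: 205 − 30.8 = 174.2 → 174
  B: 153 + 0.4×(128−153) = 153 − 10 = 143 → 143
After the tone: rgb(72, 174, 143) = #48AE8F.
An 85% shade moves each channel 85% toward 0:
  R: 72 + 0.85×(0−72) = 72 − 61.2 = 10.8 → 11
  G: 174 − 147.9 = 26.1 → 26
  B: 143 + 0.85×(0−143) = 143 − 121.55 = 21.45 → 21
rgb(11, 26, 21) = #0B1A15.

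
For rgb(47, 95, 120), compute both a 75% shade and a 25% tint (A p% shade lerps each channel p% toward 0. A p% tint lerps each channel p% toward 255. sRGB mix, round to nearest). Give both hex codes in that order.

#0c181e, #63879a

75% shade:
  R: 47 + 0.75×(0−47) = 47 − 35.25 = 11.75 → 12
  G: 95 + 0.75×(0−95) = 95 − 71.25 = 23.75 → 24
  B: 120 + 0.75×(0−120) = 120 − 90 = 30 → 30
  → #0c181e
25% tint:
  R: 47 + 52 = 99 → 99
  G: 95 + 0.25×(255−95) = 95 + 40 = 135 → 135
  B: 120 + 0.25×(255−120) = 120 + 33.75 = 153.75 → 154
  → #63879a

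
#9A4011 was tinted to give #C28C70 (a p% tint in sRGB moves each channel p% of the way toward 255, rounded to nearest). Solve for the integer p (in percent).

#9A4011 is rgb(154, 64, 17); #C28C70 is rgb(194, 140, 112).
On the B channel (widest range): 112 ≈ 17 + (p/100)(255 − 17), so p ≈ 100×(112 − 17)/(255 − 17) = 9500/238 = 39.92.
p = 40 reproduces all three channels after rounding.

40%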